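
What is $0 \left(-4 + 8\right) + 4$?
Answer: $4$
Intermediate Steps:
$0 \left(-4 + 8\right) + 4 = 0 \cdot 4 + 4 = 0 + 4 = 4$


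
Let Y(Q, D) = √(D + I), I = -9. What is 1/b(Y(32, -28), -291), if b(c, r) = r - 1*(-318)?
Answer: 1/27 ≈ 0.037037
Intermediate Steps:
Y(Q, D) = √(-9 + D) (Y(Q, D) = √(D - 9) = √(-9 + D))
b(c, r) = 318 + r (b(c, r) = r + 318 = 318 + r)
1/b(Y(32, -28), -291) = 1/(318 - 291) = 1/27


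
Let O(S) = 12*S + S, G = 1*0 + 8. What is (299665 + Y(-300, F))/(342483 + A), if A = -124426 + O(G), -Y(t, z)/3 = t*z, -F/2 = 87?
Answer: 143065/218161 ≈ 0.65578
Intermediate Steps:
F = -174 (F = -2*87 = -174)
Y(t, z) = -3*t*z
G = 8 (G = 0 + 8 = 8)
O(S) = 13*S
A = -124322 (A = -124426 + 13*8 = -124426 + 104 = -124322)
(299665 + Y(-300, F))/(342483 + A) = (299665 - 3*(-300)*(-174))/(342483 - 124322) = (299665 - 156600)/218161 = 143065*(1/218161) = 143065/218161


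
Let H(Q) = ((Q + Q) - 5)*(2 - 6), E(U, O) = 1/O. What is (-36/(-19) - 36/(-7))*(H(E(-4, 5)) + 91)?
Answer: 511992/665 ≈ 769.91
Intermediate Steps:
H(Q) = 20 - 8*Q (H(Q) = (2*Q - 5)*(-4) = (-5 + 2*Q)*(-4) = 20 - 8*Q)
(-36/(-19) - 36/(-7))*(H(E(-4, 5)) + 91) = (-36/(-19) - 36/(-7))*((20 - 8/5) + 91) = (-36*(-1/19) - 36*(-⅐))*((20 - 8*⅕) + 91) = (36/19 + 36/7)*((20 - 8/5) + 91) = 936*(92/5 + 91)/133 = (936/133)*(547/5) = 511992/665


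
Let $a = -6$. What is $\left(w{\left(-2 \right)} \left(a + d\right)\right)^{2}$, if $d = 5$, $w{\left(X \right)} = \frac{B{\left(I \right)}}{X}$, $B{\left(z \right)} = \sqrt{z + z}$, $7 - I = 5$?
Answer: $1$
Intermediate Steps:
$I = 2$ ($I = 7 - 5 = 2$)
$B{\left(z \right)} = \sqrt{2} \sqrt{z}$ ($B{\left(z \right)} = \sqrt{2 z} = \sqrt{2} \sqrt{z}$)
$w{\left(X \right)} = \frac{2}{X}$ ($w{\left(X \right)} = \frac{\sqrt{2} \sqrt{2}}{X} = \frac{2}{X}$)
$\left(w{\left(-2 \right)} \left(a + d\right)\right)^{2} = \left(\frac{2}{-2} \left(-6 + 5\right)\right)^{2} = \left(2 \left(- \frac{1}{2}\right) \left(-1\right)\right)^{2} = \left(\left(-1\right) \left(-1\right)\right)^{2} = 1^{2} = 1$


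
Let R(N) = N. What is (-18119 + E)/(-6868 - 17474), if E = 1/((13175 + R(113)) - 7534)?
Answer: 104256725/140063868 ≈ 0.74435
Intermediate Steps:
E = 1/5754 (E = 1/((13175 + 113) - 7534) = 1/(13288 - 7534) = 1/5754 ≈ 0.00017379)
(-18119 + E)/(-6868 - 17474) = (-18119 + 1/5754)/(-6868 - 17474) = -104256725/5754/(-24342) = -104256725/5754*(-1/24342) = 104256725/140063868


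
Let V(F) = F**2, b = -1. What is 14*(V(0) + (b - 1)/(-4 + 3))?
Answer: 28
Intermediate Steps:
14*(V(0) + (b - 1)/(-4 + 3)) = 14*(0**2 + (-1 - 1)/(-4 + 3)) = 14*(0 - 2/(-1)) = 14*(0 - 2*(-1)) = 14*(0 + 2) = 14*2 = 28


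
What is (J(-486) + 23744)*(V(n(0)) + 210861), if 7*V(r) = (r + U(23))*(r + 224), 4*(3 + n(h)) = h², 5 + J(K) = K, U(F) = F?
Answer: 34424834091/7 ≈ 4.9178e+9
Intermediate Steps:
J(K) = -5 + K
n(h) = -3 + h²/4
V(r) = (23 + r)*(224 + r)/7 (V(r) = ((r + 23)*(r + 224))/7 = ((23 + r)*(224 + r))/7 = (23 + r)*(224 + r)/7)
(J(-486) + 23744)*(V(n(0)) + 210861) = ((-5 - 486) + 23744)*((736 + (-3 + (¼)*0²)²/7 + 247*(-3 + (¼)*0²)/7) + 210861) = (-491 + 23744)*((736 + (-3 + (¼)*0)²/7 + 247*(-3 + (¼)*0)/7) + 210861) = 23253*((736 + (-3 + 0)²/7 + 247*(-3 + 0)/7) + 210861) = 23253*((736 + (⅐)*(-3)² + (247/7)*(-3)) + 210861) = 23253*((736 + (⅐)*9 - 741/7) + 210861) = 23253*((736 + 9/7 - 741/7) + 210861) = 23253*(4420/7 + 210861) = 23253*(1480447/7) = 34424834091/7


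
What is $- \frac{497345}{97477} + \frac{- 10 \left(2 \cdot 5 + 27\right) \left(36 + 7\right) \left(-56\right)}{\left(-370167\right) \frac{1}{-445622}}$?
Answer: $\frac{5528749063831375}{5154681237} \approx 1.0726 \cdot 10^{6}$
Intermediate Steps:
$- \frac{497345}{97477} + \frac{- 10 \left(2 \cdot 5 + 27\right) \left(36 + 7\right) \left(-56\right)}{\left(-370167\right) \frac{1}{-445622}} = \left(-497345\right) \frac{1}{97477} + \frac{- 10 \left(10 + 27\right) 43 \left(-56\right)}{\left(-370167\right) \left(- \frac{1}{445622}\right)} = - \frac{497345}{97477} + \frac{- 10 \cdot 37 \cdot 43 \left(-56\right)}{\frac{370167}{445622}} = - \frac{497345}{97477} + \left(-10\right) 1591 \left(-56\right) \frac{445622}{370167} = - \frac{497345}{97477} + \left(-15910\right) \left(-56\right) \frac{445622}{370167} = - \frac{497345}{97477} + 890960 \cdot \frac{445622}{370167} = - \frac{497345}{97477} + \frac{56718768160}{52881} = \frac{5528749063831375}{5154681237}$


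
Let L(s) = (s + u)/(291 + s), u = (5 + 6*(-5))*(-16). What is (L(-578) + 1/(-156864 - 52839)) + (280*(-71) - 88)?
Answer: -1201731980801/60184761 ≈ -19967.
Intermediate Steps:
u = 400 (u = (5 - 30)*(-16) = -25*(-16) = 400)
L(s) = (400 + s)/(291 + s) (L(s) = (s + 400)/(291 + s) = (400 + s)/(291 + s))
(L(-578) + 1/(-156864 - 52839)) + (280*(-71) - 88) = ((400 - 578)/(291 - 578) + 1/(-156864 - 52839)) + (280*(-71) - 88) = (-178/(-287) + 1/(-209703)) + (-19880 - 88) = (-1/287*(-178) - 1/209703) - 19968 = (178/287 - 1/209703) - 19968 = 37326847/60184761 - 19968 = -1201731980801/60184761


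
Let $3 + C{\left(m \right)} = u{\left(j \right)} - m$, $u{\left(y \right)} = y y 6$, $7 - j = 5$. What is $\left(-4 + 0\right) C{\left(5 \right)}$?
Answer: $-64$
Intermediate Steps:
$j = 2$ ($j = 7 - 5 = 2$)
$u{\left(y \right)} = 6 y^{2}$ ($u{\left(y \right)} = y^{2} \cdot 6 = 6 y^{2}$)
$C{\left(m \right)} = 21 - m$ ($C{\left(m \right)} = -3 - \left(-24 + m\right) = 21 - m$)
$\left(-4 + 0\right) C{\left(5 \right)} = \left(-4 + 0\right) \left(21 - 5\right) = - 4 \left(21 - 5\right) = \left(-4\right) 16 = -64$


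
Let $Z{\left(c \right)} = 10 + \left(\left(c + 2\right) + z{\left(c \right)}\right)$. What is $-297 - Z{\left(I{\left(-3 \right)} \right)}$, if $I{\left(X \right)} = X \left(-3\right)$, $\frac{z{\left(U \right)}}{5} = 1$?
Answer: $-323$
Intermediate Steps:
$z{\left(U \right)} = 5$ ($z{\left(U \right)} = 5 \cdot 1 = 5$)
$I{\left(X \right)} = - 3 X$
$Z{\left(c \right)} = 17 + c$ ($Z{\left(c \right)} = 10 + \left(\left(c + 2\right) + 5\right) = 10 + \left(\left(2 + c\right) + 5\right) = 10 + \left(7 + c\right) = 17 + c$)
$-297 - Z{\left(I{\left(-3 \right)} \right)} = -297 - \left(17 - -9\right) = -297 - \left(17 + 9\right) = -297 - 26 = -323$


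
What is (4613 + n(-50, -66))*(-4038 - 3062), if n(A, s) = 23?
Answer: -32915600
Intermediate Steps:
(4613 + n(-50, -66))*(-4038 - 3062) = (4613 + 23)*(-4038 - 3062) = 4636*(-7100) = -32915600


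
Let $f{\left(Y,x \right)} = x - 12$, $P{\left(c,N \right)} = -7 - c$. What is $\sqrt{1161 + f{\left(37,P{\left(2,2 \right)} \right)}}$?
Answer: $2 \sqrt{285} \approx 33.764$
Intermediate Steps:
$f{\left(Y,x \right)} = -12 + x$ ($f{\left(Y,x \right)} = x - 12 = -12 + x$)
$\sqrt{1161 + f{\left(37,P{\left(2,2 \right)} \right)}} = \sqrt{1161 - 21} = \sqrt{1140} = 2 \sqrt{285}$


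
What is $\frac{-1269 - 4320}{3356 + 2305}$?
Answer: $- \frac{621}{629} \approx -0.98728$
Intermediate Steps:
$\frac{-1269 - 4320}{3356 + 2305} = - \frac{5589}{5661} = \left(-5589\right) \frac{1}{5661} = - \frac{621}{629}$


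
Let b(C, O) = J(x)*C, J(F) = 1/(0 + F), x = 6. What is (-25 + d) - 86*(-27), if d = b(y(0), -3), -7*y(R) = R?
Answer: 2297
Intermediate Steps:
y(R) = -R/7
J(F) = 1/F
b(C, O) = C/6
d = 0 (d = (-⅐*0)/6 = (⅙)*0 = 0)
(-25 + d) - 86*(-27) = (-25 + 0) - 86*(-27) = -25 + 2322 = 2297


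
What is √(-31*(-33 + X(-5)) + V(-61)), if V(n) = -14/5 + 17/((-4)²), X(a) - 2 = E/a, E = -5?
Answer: √371305/20 ≈ 30.467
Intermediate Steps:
X(a) = 2 - 5/a
V(n) = -139/80 (V(n) = -14*⅕ + 17/16 = -14/5 + 17*(1/16) = -14/5 + 17/16 = -139/80)
√(-31*(-33 + X(-5)) + V(-61)) = √(-31*(-33 + (2 - 5/(-5))) - 139/80) = √(-31*(-33 + (2 - 5*(-⅕))) - 139/80) = √(-31*(-33 + (2 + 1)) - 139/80) = √(-31*(-33 + 3) - 139/80) = √(-31*(-30) - 139/80) = √(930 - 139/80) = √(74261/80) = √371305/20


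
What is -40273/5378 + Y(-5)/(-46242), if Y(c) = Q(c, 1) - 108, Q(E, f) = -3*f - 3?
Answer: -310281829/41448246 ≈ -7.4860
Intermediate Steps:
Q(E, f) = -3 - 3*f
Y(c) = -114 (Y(c) = (-3 - 3*1) - 108 = (-3 - 3) - 108 = -6 - 108 = -114)
-40273/5378 + Y(-5)/(-46242) = -40273/5378 - 114/(-46242) = -40273*1/5378 - 114*(-1/46242) = -40273/5378 + 19/7707 = -310281829/41448246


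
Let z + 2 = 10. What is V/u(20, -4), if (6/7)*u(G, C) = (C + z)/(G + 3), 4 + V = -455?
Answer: -31671/14 ≈ -2262.2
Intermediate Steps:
z = 8 (z = -2 + 10 = 8)
V = -459 (V = -4 - 455 = -459)
u(G, C) = 7*(8 + C)/(6*(3 + G)) (u(G, C) = 7*((C + 8)/(G + 3))/6 = 7*((8 + C)/(3 + G))/6 = 7*(8 + C)/(6*(3 + G)))
V/u(20, -4) = -459*6*(3 + 20)/(7*(8 - 4)) = -459/((7/6)*4/23) = -459/((7/6)*(1/23)*4) = -459/14/69 = -459*69/14 = -31671/14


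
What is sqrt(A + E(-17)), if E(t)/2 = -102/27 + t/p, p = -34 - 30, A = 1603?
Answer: sqrt(919282)/24 ≈ 39.950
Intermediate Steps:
p = -64
E(t) = -68/9 - t/32 (E(t) = 2*(-102/27 + t/(-64)) = 2*(-102*1/27 + t*(-1/64)) = 2*(-34/9 - t/64) = -68/9 - t/32)
sqrt(A + E(-17)) = sqrt(1603 + (-68/9 - 1/32*(-17))) = sqrt(1603 + (-68/9 + 17/32)) = sqrt(1603 - 2023/288) = sqrt(459641/288) = sqrt(919282)/24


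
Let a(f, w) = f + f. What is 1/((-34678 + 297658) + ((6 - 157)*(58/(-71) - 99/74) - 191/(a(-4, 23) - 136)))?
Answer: 378288/99605761909 ≈ 3.7979e-6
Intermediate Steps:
a(f, w) = 2*f
1/((-34678 + 297658) + ((6 - 157)*(58/(-71) - 99/74) - 191/(a(-4, 23) - 136))) = 1/((-34678 + 297658) + ((6 - 157)*(58/(-71) - 99/74) - 191/(2*(-4) - 136))) = 1/(262980 + (-151*(58*(-1/71) - 99*1/74) - 191/(-8 - 136))) = 1/(262980 + (-151*(-58/71 - 99/74) - 191/(-144))) = 1/(262980 + (-151*(-11321/5254) - 1/144*(-191))) = 1/(262980 + (1709471/5254 + 191/144)) = 1/(262980 + 123583669/378288) = 1/(99605761909/378288) = 378288/99605761909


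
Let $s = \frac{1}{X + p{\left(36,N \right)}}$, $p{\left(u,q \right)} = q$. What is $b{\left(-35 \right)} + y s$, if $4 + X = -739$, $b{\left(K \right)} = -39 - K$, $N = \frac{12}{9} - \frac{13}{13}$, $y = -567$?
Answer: $- \frac{7211}{2228} \approx -3.2365$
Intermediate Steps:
$N = \frac{1}{3}$ ($N = 12 \cdot \frac{1}{9} - 1 = \frac{4}{3} - 1 = \frac{1}{3} \approx 0.33333$)
$X = -743$ ($X = -4 - 739 = -743$)
$s = - \frac{3}{2228}$ ($s = \frac{1}{-743 + \frac{1}{3}} = \frac{1}{- \frac{2228}{3}} = - \frac{3}{2228} \approx -0.0013465$)
$b{\left(-35 \right)} + y s = \left(-39 - -35\right) - - \frac{1701}{2228} = \left(-39 + 35\right) + \frac{1701}{2228} = -4 + \frac{1701}{2228} = - \frac{7211}{2228}$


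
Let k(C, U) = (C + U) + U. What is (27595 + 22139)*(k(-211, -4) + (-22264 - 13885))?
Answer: -1808726112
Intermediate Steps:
k(C, U) = C + 2*U
(27595 + 22139)*(k(-211, -4) + (-22264 - 13885)) = (27595 + 22139)*((-211 + 2*(-4)) + (-22264 - 13885)) = 49734*((-211 - 8) - 36149) = 49734*(-219 - 36149) = 49734*(-36368) = -1808726112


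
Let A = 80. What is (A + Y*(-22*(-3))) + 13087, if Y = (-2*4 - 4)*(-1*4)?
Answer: 16335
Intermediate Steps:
Y = 48 (Y = (-8 - 4)*(-4) = -12*(-4) = 48)
(A + Y*(-22*(-3))) + 13087 = (80 + 48*(-22*(-3))) + 13087 = (80 + 48*66) + 13087 = (80 + 3168) + 13087 = 3248 + 13087 = 16335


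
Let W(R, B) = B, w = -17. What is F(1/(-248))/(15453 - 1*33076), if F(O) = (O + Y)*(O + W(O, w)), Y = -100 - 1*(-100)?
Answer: -4217/1083884992 ≈ -3.8906e-6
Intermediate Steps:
Y = 0 (Y = -100 + 100 = 0)
F(O) = O*(-17 + O) (F(O) = (O + 0)*(O - 17) = O*(-17 + O))
F(1/(-248))/(15453 - 1*33076) = ((-17 + 1/(-248))/(-248))/(15453 - 1*33076) = (-(-17 - 1/248)/248)/(15453 - 33076) = -1/248*(-4217/248)/(-17623) = (4217/61504)*(-1/17623) = -4217/1083884992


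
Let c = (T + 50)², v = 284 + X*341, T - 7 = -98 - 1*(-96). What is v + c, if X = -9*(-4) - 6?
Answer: 13539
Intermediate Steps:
T = 5 (T = 7 + (-98 - 1*(-96)) = 7 + (-98 + 96) = 7 - 2 = 5)
X = 30 (X = 36 - 6 = 30)
v = 10514 (v = 284 + 30*341 = 284 + 10230 = 10514)
c = 3025 (c = (5 + 50)² = 55² = 3025)
v + c = 10514 + 3025 = 13539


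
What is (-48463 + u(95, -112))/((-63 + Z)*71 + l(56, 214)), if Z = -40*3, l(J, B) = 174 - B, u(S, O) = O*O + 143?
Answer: 35776/13033 ≈ 2.7450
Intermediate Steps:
u(S, O) = 143 + O**2 (u(S, O) = O**2 + 143 = 143 + O**2)
Z = -120
(-48463 + u(95, -112))/((-63 + Z)*71 + l(56, 214)) = (-48463 + (143 + (-112)**2))/((-63 - 120)*71 + (174 - 1*214)) = (-48463 + (143 + 12544))/(-183*71 + (174 - 214)) = (-48463 + 12687)/(-12993 - 40) = -35776/(-13033) = -35776*(-1/13033) = 35776/13033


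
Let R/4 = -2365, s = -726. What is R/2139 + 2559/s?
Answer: -4113887/517638 ≈ -7.9474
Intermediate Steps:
R = -9460 (R = 4*(-2365) = -9460)
R/2139 + 2559/s = -9460/2139 + 2559/(-726) = -9460*1/2139 + 2559*(-1/726) = -9460/2139 - 853/242 = -4113887/517638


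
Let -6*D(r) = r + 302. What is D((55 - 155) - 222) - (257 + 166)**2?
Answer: -536777/3 ≈ -1.7893e+5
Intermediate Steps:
D(r) = -151/3 - r/6 (D(r) = -(r + 302)/6 = -(302 + r)/6 = -151/3 - r/6)
D((55 - 155) - 222) - (257 + 166)**2 = (-151/3 - ((55 - 155) - 222)/6) - (257 + 166)**2 = (-151/3 - (-100 - 222)/6) - 1*423**2 = (-151/3 - 1/6*(-322)) - 1*178929 = (-151/3 + 161/3) - 178929 = 10/3 - 178929 = -536777/3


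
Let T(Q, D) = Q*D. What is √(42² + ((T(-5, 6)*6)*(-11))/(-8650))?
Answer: 3*√146633070/865 ≈ 41.997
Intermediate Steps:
T(Q, D) = D*Q
√(42² + ((T(-5, 6)*6)*(-11))/(-8650)) = √(42² + (((6*(-5))*6)*(-11))/(-8650)) = √(1764 + (-30*6*(-11))*(-1/8650)) = √(1764 - 180*(-11)*(-1/8650)) = √(1764 + 1980*(-1/8650)) = √(1764 - 198/865) = √(1525662/865) = 3*√146633070/865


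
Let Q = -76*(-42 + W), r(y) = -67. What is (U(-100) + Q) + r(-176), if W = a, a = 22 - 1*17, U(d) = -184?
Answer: 2561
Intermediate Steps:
a = 5 (a = 22 - 17 = 5)
W = 5
Q = 2812 (Q = -76*(-42 + 5) = -76*(-37) = 2812)
(U(-100) + Q) + r(-176) = (-184 + 2812) - 67 = 2628 - 67 = 2561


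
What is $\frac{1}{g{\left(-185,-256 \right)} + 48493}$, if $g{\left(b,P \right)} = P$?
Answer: $\frac{1}{48237} \approx 2.0731 \cdot 10^{-5}$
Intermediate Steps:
$\frac{1}{g{\left(-185,-256 \right)} + 48493} = \frac{1}{-256 + 48493} = \frac{1}{48237}$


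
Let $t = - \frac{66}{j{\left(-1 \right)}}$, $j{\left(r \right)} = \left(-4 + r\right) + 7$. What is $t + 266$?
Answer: $233$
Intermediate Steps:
$j{\left(r \right)} = 3 + r$
$t = -33$ ($t = - \frac{66}{3 - 1} = - \frac{66}{2} = \left(-66\right) \frac{1}{2} = -33$)
$t + 266 = -33 + 266 = 233$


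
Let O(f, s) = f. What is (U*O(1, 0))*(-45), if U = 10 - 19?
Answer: 405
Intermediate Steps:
U = -9
(U*O(1, 0))*(-45) = -9*1*(-45) = -9*(-45) = 405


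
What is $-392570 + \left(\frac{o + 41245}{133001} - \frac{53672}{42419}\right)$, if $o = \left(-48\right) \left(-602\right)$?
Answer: $- \frac{2214793583935423}{5641769419} \approx -3.9257 \cdot 10^{5}$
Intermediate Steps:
$o = 28896$
$-392570 + \left(\frac{o + 41245}{133001} - \frac{53672}{42419}\right) = -392570 - \left(\frac{53672}{42419} - \frac{28896 + 41245}{133001}\right) = -392570 + \left(70141 \cdot \frac{1}{133001} - \frac{53672}{42419}\right) = -392570 + \left(\frac{70141}{133001} - \frac{53672}{42419}\right) = -392570 - \frac{4163118593}{5641769419} = - \frac{2214793583935423}{5641769419}$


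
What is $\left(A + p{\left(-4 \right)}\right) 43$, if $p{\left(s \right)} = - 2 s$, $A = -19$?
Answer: $-473$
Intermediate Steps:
$\left(A + p{\left(-4 \right)}\right) 43 = \left(-19 - -8\right) 43 = \left(-19 + 8\right) 43 = \left(-11\right) 43 = -473$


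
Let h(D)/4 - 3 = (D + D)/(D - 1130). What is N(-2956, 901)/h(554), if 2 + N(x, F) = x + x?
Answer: -212904/155 ≈ -1373.6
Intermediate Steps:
N(x, F) = -2 + 2*x (N(x, F) = -2 + (x + x) = -2 + 2*x)
h(D) = 12 + 8*D/(-1130 + D) (h(D) = 12 + 4*((D + D)/(D - 1130)) = 12 + 4*((2*D)/(-1130 + D)) = 12 + 4*(2*D/(-1130 + D)) = 12 + 8*D/(-1130 + D))
N(-2956, 901)/h(554) = (-2 + 2*(-2956))/((20*(-678 + 554)/(-1130 + 554))) = (-2 - 5912)/((20*(-124)/(-576))) = -5914/(20*(-1/576)*(-124)) = -5914/155/36 = -5914*36/155 = -212904/155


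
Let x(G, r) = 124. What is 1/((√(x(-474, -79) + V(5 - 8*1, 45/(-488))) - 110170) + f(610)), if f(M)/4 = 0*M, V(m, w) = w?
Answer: -2337520/257524575771 - 2*√7376974/5923065242733 ≈ -9.0778e-6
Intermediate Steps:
f(M) = 0 (f(M) = 4*(0*M) = 4*0 = 0)
1/((√(x(-474, -79) + V(5 - 8*1, 45/(-488))) - 110170) + f(610)) = 1/((√(124 + 45/(-488)) - 110170) + 0) = 1/((√(124 + 45*(-1/488)) - 110170) + 0) = 1/((√(124 - 45/488) - 110170) + 0) = 1/((√(60467/488) - 110170) + 0) = 1/((√7376974/244 - 110170) + 0) = 1/((-110170 + √7376974/244) + 0) = 1/(-110170 + √7376974/244)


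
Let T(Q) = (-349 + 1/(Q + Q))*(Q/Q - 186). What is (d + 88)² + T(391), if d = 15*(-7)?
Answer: 50715643/782 ≈ 64854.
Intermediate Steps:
d = -105
T(Q) = 64565 - 185/(2*Q) (T(Q) = (-349 + 1/(2*Q))*(1 - 186) = (-349 + 1/(2*Q))*(-185) = 64565 - 185/(2*Q))
(d + 88)² + T(391) = (-105 + 88)² + (64565 - 185/2/391) = (-17)² + (64565 - 185/2*1/391) = 289 + (64565 - 185/782) = 289 + 50489645/782 = 50715643/782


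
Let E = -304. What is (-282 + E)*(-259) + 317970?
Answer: 469744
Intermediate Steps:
(-282 + E)*(-259) + 317970 = (-282 - 304)*(-259) + 317970 = -586*(-259) + 317970 = 151774 + 317970 = 469744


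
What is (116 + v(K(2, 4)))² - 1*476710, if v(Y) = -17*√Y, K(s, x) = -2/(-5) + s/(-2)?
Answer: -2317137/5 - 3944*I*√15/5 ≈ -4.6343e+5 - 3055.0*I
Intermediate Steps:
K(s, x) = ⅖ - s/2 (K(s, x) = -2*(-⅕) + s*(-½) = ⅖ - s/2)
(116 + v(K(2, 4)))² - 1*476710 = (116 - 17*√(⅖ - ½*2))² - 1*476710 = (116 - 17*√(⅖ - 1))² - 476710 = (116 - 17*I*√15/5)² - 476710 = -476710 + (116 - 17*I*√15/5)²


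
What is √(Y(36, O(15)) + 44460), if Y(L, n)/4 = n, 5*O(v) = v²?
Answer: 12*√310 ≈ 211.28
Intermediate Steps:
O(v) = v²/5
Y(L, n) = 4*n
√(Y(36, O(15)) + 44460) = √(4*((⅕)*15²) + 44460) = √(4*((⅕)*225) + 44460) = √(4*45 + 44460) = √(180 + 44460) = √44640 = 12*√310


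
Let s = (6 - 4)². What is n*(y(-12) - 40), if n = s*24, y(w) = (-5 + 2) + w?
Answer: -5280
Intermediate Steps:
s = 4 (s = 2² = 4)
y(w) = -3 + w
n = 96 (n = 4*24 = 96)
n*(y(-12) - 40) = 96*((-3 - 12) - 40) = 96*(-15 - 40) = 96*(-55) = -5280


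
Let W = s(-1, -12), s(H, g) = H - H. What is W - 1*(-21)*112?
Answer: 2352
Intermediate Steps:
s(H, g) = 0
W = 0
W - 1*(-21)*112 = 0 - 1*(-21)*112 = 0 + 21*112 = 0 + 2352 = 2352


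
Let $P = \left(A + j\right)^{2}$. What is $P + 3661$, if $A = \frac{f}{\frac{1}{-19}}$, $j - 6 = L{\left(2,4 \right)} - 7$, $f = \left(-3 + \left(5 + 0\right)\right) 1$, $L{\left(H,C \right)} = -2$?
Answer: $5342$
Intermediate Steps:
$f = 2$ ($f = \left(-3 + 5\right) 1 = 2 \cdot 1 = 2$)
$j = -3$ ($j = 6 - 9 = -3$)
$A = -38$ ($A = \frac{2}{\frac{1}{-19}} = \frac{2}{- \frac{1}{19}} = 2 \left(-19\right) = -38$)
$P = 1681$ ($P = \left(-38 - 3\right)^{2} = \left(-41\right)^{2} = 1681$)
$P + 3661 = 1681 + 3661 = 5342$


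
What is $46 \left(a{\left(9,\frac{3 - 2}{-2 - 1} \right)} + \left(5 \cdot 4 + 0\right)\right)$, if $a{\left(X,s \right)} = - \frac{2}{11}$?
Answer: $\frac{10028}{11} \approx 911.64$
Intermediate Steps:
$a{\left(X,s \right)} = - \frac{2}{11}$ ($a{\left(X,s \right)} = \left(-2\right) \frac{1}{11} = - \frac{2}{11}$)
$46 \left(a{\left(9,\frac{3 - 2}{-2 - 1} \right)} + \left(5 \cdot 4 + 0\right)\right) = 46 \left(- \frac{2}{11} + \left(5 \cdot 4 + 0\right)\right) = 46 \left(- \frac{2}{11} + \left(20 + 0\right)\right) = 46 \left(- \frac{2}{11} + 20\right) = 46 \cdot \frac{218}{11} = \frac{10028}{11}$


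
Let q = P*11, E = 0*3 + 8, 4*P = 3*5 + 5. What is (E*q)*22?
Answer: 9680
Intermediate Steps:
P = 5 (P = (3*5 + 5)/4 = (15 + 5)/4 = (1/4)*20 = 5)
E = 8 (E = 0 + 8 = 8)
q = 55 (q = 5*11 = 55)
(E*q)*22 = (8*55)*22 = 440*22 = 9680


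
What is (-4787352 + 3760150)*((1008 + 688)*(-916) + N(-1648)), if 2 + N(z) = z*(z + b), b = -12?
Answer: -1214298626684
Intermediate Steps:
N(z) = -2 + z*(-12 + z) (N(z) = -2 + z*(z - 12) = -2 + z*(-12 + z))
(-4787352 + 3760150)*((1008 + 688)*(-916) + N(-1648)) = (-4787352 + 3760150)*((1008 + 688)*(-916) + (-2 + (-1648)² - 12*(-1648))) = -1027202*(1696*(-916) + (-2 + 2715904 + 19776)) = -1027202*(-1553536 + 2735678) = -1027202*1182142 = -1214298626684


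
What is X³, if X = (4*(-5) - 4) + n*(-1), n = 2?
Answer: -17576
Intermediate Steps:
X = -26 (X = (4*(-5) - 4) + 2*(-1) = (-20 - 4) - 2 = -24 - 2 = -26)
X³ = (-26)³ = -17576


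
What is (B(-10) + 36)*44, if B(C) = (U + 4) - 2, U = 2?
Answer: 1760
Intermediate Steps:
B(C) = 4 (B(C) = (2 + 4) - 2 = 6 - 2 = 4)
(B(-10) + 36)*44 = (4 + 36)*44 = 40*44 = 1760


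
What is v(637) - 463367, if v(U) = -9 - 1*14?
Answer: -463390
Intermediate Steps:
v(U) = -23 (v(U) = -9 - 14 = -23)
v(637) - 463367 = -23 - 463367 = -463390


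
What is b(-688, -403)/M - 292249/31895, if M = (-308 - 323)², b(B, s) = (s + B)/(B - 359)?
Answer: -121831140533738/13296214314465 ≈ -9.1628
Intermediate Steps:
b(B, s) = (B + s)/(-359 + B)
M = 398161 (M = (-631)² = 398161)
b(-688, -403)/M - 292249/31895 = ((-688 - 403)/(-359 - 688))/398161 - 292249/31895 = (-1091/(-1047))*(1/398161) - 292249*1/31895 = -1/1047*(-1091)*(1/398161) - 292249/31895 = (1091/1047)*(1/398161) - 292249/31895 = 1091/416874567 - 292249/31895 = -121831140533738/13296214314465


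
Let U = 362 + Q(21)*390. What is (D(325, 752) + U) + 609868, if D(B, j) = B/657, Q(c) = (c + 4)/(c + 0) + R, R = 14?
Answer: 2833695835/4599 ≈ 6.1616e+5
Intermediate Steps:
Q(c) = 14 + (4 + c)/c (Q(c) = (c + 4)/(c + 0) + 14 = (4 + c)/c + 14 = 14 + (4 + c)/c)
U = 44004/7 (U = 362 + (15 + 4/21)*390 = 362 + (319/21)*390 = 362 + 41470/7 = 44004/7 ≈ 6286.3)
D(B, j) = B/657 (D(B, j) = B*(1/657) = B/657)
(D(325, 752) + U) + 609868 = ((1/657)*325 + 44004/7) + 609868 = (325/657 + 44004/7) + 609868 = 28912903/4599 + 609868 = 2833695835/4599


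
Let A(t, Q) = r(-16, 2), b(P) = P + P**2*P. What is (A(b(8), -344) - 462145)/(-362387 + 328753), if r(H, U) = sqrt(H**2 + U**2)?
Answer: 462145/33634 - sqrt(65)/16817 ≈ 13.740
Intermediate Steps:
b(P) = P + P**3
A(t, Q) = 2*sqrt(65) (A(t, Q) = sqrt((-16)**2 + 2**2) = sqrt(256 + 4) = sqrt(260) = 2*sqrt(65))
(A(b(8), -344) - 462145)/(-362387 + 328753) = (2*sqrt(65) - 462145)/(-362387 + 328753) = (-462145 + 2*sqrt(65))/(-33634) = (-462145 + 2*sqrt(65))*(-1/33634) = 462145/33634 - sqrt(65)/16817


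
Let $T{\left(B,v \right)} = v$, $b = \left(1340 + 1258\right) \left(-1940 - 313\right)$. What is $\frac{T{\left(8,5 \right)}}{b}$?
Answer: $- \frac{5}{5853294} \approx -8.5422 \cdot 10^{-7}$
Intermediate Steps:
$b = -5853294$ ($b = 2598 \left(-2253\right) = -5853294$)
$\frac{T{\left(8,5 \right)}}{b} = \frac{5}{-5853294} = 5 \left(- \frac{1}{5853294}\right) = - \frac{5}{5853294}$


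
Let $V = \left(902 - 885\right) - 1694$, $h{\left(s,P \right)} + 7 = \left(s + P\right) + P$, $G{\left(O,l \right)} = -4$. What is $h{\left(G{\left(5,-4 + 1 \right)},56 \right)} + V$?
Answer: $-1576$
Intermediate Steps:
$h{\left(s,P \right)} = -7 + s + 2 P$ ($h{\left(s,P \right)} = -7 + \left(\left(s + P\right) + P\right) = -7 + \left(\left(P + s\right) + P\right) = -7 + \left(s + 2 P\right) = -7 + s + 2 P$)
$V = -1677$ ($V = 17 - 1694 = -1677$)
$h{\left(G{\left(5,-4 + 1 \right)},56 \right)} + V = \left(-7 - 4 + 2 \cdot 56\right) - 1677 = \left(-7 - 4 + 112\right) - 1677 = 101 - 1677 = -1576$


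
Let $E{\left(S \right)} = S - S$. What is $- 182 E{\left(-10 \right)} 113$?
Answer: $0$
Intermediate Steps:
$E{\left(S \right)} = 0$
$- 182 E{\left(-10 \right)} 113 = \left(-182\right) 0 \cdot 113 = 0 \cdot 113 = 0$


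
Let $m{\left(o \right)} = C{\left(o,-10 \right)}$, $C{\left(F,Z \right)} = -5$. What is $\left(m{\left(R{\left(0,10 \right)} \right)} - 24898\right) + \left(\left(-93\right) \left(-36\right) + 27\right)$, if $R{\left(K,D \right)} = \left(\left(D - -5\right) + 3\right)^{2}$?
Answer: $-21528$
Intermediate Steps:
$R{\left(K,D \right)} = \left(8 + D\right)^{2}$ ($R{\left(K,D \right)} = \left(\left(D + 5\right) + 3\right)^{2} = \left(\left(5 + D\right) + 3\right)^{2} = \left(8 + D\right)^{2}$)
$m{\left(o \right)} = -5$
$\left(m{\left(R{\left(0,10 \right)} \right)} - 24898\right) + \left(\left(-93\right) \left(-36\right) + 27\right) = \left(-5 - 24898\right) + \left(\left(-93\right) \left(-36\right) + 27\right) = -24903 + \left(3348 + 27\right) = -24903 + 3375 = -21528$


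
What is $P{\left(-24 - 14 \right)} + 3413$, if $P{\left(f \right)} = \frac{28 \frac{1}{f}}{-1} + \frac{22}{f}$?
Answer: $\frac{64850}{19} \approx 3413.2$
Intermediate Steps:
$P{\left(f \right)} = - \frac{6}{f}$ ($P{\left(f \right)} = \frac{28}{f} \left(-1\right) + \frac{22}{f} = - \frac{28}{f} + \frac{22}{f} = - \frac{6}{f}$)
$P{\left(-24 - 14 \right)} + 3413 = - \frac{6}{-24 - 14} + 3413 = - \frac{6}{-38} + 3413 = \left(-6\right) \left(- \frac{1}{38}\right) + 3413 = \frac{3}{19} + 3413 = \frac{64850}{19}$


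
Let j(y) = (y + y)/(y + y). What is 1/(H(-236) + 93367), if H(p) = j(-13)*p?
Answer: 1/93131 ≈ 1.0738e-5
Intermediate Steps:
j(y) = 1 (j(y) = (2*y)/((2*y)) = (2*y)*(1/(2*y)) = 1)
H(p) = p (H(p) = 1*p = p)
1/(H(-236) + 93367) = 1/(-236 + 93367) = 1/93131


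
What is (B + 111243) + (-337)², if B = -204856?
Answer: 19956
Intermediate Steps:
(B + 111243) + (-337)² = (-204856 + 111243) + (-337)² = -93613 + 113569 = 19956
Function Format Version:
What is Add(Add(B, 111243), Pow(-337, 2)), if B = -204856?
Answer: 19956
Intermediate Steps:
Add(Add(B, 111243), Pow(-337, 2)) = Add(Add(-204856, 111243), Pow(-337, 2)) = Add(-93613, 113569) = 19956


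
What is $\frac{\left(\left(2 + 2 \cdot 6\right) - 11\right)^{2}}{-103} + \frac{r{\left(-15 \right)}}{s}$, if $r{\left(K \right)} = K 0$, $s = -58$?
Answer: $- \frac{9}{103} \approx -0.087379$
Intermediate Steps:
$r{\left(K \right)} = 0$
$\frac{\left(\left(2 + 2 \cdot 6\right) - 11\right)^{2}}{-103} + \frac{r{\left(-15 \right)}}{s} = \frac{\left(\left(2 + 2 \cdot 6\right) - 11\right)^{2}}{-103} + \frac{0}{-58} = \left(\left(2 + 12\right) - 11\right)^{2} \left(- \frac{1}{103}\right) + 0 \left(- \frac{1}{58}\right) = \left(14 - 11\right)^{2} \left(- \frac{1}{103}\right) + 0 = 3^{2} \left(- \frac{1}{103}\right) + 0 = 9 \left(- \frac{1}{103}\right) + 0 = - \frac{9}{103} + 0 = - \frac{9}{103}$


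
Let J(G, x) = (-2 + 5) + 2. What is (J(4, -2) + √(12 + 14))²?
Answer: (5 + √26)² ≈ 101.99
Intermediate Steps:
J(G, x) = 5 (J(G, x) = 3 + 2 = 5)
(J(4, -2) + √(12 + 14))² = (5 + √(12 + 14))² = (5 + √26)²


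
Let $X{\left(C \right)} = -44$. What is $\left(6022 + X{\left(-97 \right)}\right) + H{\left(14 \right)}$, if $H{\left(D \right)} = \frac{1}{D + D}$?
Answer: $\frac{167385}{28} \approx 5978.0$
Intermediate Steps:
$H{\left(D \right)} = \frac{1}{2 D}$
$\left(6022 + X{\left(-97 \right)}\right) + H{\left(14 \right)} = \left(6022 - 44\right) + \frac{1}{2 \cdot 14} = 5978 + \frac{1}{2} \cdot \frac{1}{14} = 5978 + \frac{1}{28} = \frac{167385}{28}$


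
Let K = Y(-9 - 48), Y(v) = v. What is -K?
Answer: 57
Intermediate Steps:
K = -57 (K = -9 - 48 = -57)
-K = -1*(-57) = 57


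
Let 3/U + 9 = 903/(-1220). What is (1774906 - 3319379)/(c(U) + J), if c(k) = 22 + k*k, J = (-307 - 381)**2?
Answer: -24232041567433/7426887286086 ≈ -3.2627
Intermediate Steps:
J = 473344 (J = (-688)**2 = 473344)
U = -1220/3961 (U = 3/(-9 + 903/(-1220)) = 3/(-9 + 903*(-1/1220)) = 3/(-9 - 903/1220) = 3/(-11883/1220) = 3*(-1220/11883) = -1220/3961 ≈ -0.30800)
c(k) = 22 + k**2
(1774906 - 3319379)/(c(U) + J) = (1774906 - 3319379)/((22 + (-1220/3961)**2) + 473344) = -1544473/((22 + 1488400/15689521) + 473344) = -1544473/(346657862/15689521 + 473344) = -1544473/7426887286086/15689521 = -1544473*15689521/7426887286086 = -24232041567433/7426887286086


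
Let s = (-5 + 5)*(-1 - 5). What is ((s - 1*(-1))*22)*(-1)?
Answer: -22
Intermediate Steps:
s = 0 (s = 0*(-6) = 0)
((s - 1*(-1))*22)*(-1) = ((0 - 1*(-1))*22)*(-1) = ((0 + 1)*22)*(-1) = (1*22)*(-1) = 22*(-1) = -22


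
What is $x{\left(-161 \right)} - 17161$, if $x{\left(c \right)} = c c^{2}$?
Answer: $-4190442$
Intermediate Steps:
$x{\left(c \right)} = c^{3}$
$x{\left(-161 \right)} - 17161 = \left(-161\right)^{3} - 17161 = -4173281 - 17161 = -4190442$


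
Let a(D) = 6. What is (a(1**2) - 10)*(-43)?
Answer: 172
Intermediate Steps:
(a(1**2) - 10)*(-43) = (6 - 10)*(-43) = -4*(-43) = 172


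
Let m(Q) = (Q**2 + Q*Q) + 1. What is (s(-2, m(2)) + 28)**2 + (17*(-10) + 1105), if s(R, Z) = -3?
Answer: 1560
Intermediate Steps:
m(Q) = 1 + 2*Q**2 (m(Q) = (Q**2 + Q**2) + 1 = 2*Q**2 + 1 = 1 + 2*Q**2)
(s(-2, m(2)) + 28)**2 + (17*(-10) + 1105) = (-3 + 28)**2 + (17*(-10) + 1105) = 25**2 + (-170 + 1105) = 625 + 935 = 1560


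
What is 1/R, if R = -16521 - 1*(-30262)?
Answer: 1/13741 ≈ 7.2775e-5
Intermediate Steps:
R = 13741 (R = -16521 + 30262 = 13741)
1/R = 1/13741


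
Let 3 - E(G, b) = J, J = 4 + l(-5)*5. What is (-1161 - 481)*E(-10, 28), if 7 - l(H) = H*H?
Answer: -146138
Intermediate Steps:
l(H) = 7 - H² (l(H) = 7 - H*H = 7 - H²)
J = -86 (J = 4 + (7 - 1*(-5)²)*5 = 4 + (7 - 1*25)*5 = 4 + (7 - 25)*5 = 4 - 18*5 = 4 - 90 = -86)
E(G, b) = 89 (E(G, b) = 3 - 1*(-86) = 3 + 86 = 89)
(-1161 - 481)*E(-10, 28) = (-1161 - 481)*89 = -1642*89 = -146138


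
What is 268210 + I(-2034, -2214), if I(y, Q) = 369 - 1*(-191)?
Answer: 268770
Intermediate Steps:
I(y, Q) = 560 (I(y, Q) = 369 + 191 = 560)
268210 + I(-2034, -2214) = 268210 + 560 = 268770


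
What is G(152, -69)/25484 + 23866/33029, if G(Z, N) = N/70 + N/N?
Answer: 42574113109/58919772520 ≈ 0.72258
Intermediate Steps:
G(Z, N) = 1 + N/70 (G(Z, N) = N*(1/70) + 1 = N/70 + 1 = 1 + N/70)
G(152, -69)/25484 + 23866/33029 = (1 + (1/70)*(-69))/25484 + 23866/33029 = (1 - 69/70)*(1/25484) + 23866*(1/33029) = (1/70)*(1/25484) + 23866/33029 = 1/1783880 + 23866/33029 = 42574113109/58919772520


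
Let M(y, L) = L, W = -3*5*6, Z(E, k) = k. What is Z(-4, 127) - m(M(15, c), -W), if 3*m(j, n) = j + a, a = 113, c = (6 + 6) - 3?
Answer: 259/3 ≈ 86.333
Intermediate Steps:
c = 9 (c = 12 - 3 = 9)
W = -90 (W = -15*6 = -90)
m(j, n) = 113/3 + j/3 (m(j, n) = (j + 113)/3 = (113 + j)/3 = 113/3 + j/3)
Z(-4, 127) - m(M(15, c), -W) = 127 - (113/3 + (⅓)*9) = 127 - (113/3 + 3) = 127 - 1*122/3 = 127 - 122/3 = 259/3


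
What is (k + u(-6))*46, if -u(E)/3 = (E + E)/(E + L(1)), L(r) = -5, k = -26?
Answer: -14812/11 ≈ -1346.5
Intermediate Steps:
u(E) = -6*E/(-5 + E) (u(E) = -3*(E + E)/(E - 5) = -3*2*E/(-5 + E) = -6*E/(-5 + E))
(k + u(-6))*46 = (-26 - 6*(-6)/(-5 - 6))*46 = (-26 - 6*(-6)/(-11))*46 = (-26 - 6*(-6)*(-1/11))*46 = (-26 - 36/11)*46 = -322/11*46 = -14812/11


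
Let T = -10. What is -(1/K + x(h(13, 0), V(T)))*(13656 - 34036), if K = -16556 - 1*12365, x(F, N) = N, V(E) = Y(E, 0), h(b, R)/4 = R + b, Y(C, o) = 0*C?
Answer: -20380/28921 ≈ -0.70468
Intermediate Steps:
Y(C, o) = 0
h(b, R) = 4*R + 4*b (h(b, R) = 4*(R + b) = 4*R + 4*b)
V(E) = 0
K = -28921 (K = -16556 - 12365 = -28921)
-(1/K + x(h(13, 0), V(T)))*(13656 - 34036) = -(1/(-28921) + 0)*(13656 - 34036) = -(-1/28921 + 0)*(-20380) = -(-1)*(-20380)/28921 = -1*20380/28921 = -20380/28921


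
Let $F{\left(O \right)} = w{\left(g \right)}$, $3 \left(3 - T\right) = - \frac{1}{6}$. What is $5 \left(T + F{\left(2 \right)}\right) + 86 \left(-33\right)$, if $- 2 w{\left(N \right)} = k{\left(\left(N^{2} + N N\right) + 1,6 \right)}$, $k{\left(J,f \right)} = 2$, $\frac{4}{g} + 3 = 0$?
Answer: $- \frac{50899}{18} \approx -2827.7$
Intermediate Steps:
$T = \frac{55}{18}$ ($T = 3 - \frac{\left(-1\right) \frac{1}{6}}{3} = 3 - - \frac{1}{18} = 3 + \frac{1}{18} = \frac{55}{18} \approx 3.0556$)
$g = - \frac{4}{3}$ ($g = \frac{4}{-3 + 0} = \frac{4}{-3} = 4 \left(- \frac{1}{3}\right) = - \frac{4}{3} \approx -1.3333$)
$w{\left(N \right)} = -1$ ($w{\left(N \right)} = \left(- \frac{1}{2}\right) 2 = -1$)
$F{\left(O \right)} = -1$
$5 \left(T + F{\left(2 \right)}\right) + 86 \left(-33\right) = 5 \left(\frac{55}{18} - 1\right) + 86 \left(-33\right) = 5 \cdot \frac{37}{18} - 2838 = \frac{185}{18} - 2838 = - \frac{50899}{18}$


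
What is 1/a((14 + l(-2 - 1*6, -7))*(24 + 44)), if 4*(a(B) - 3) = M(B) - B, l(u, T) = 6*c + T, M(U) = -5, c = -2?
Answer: 4/347 ≈ 0.011527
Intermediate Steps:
l(u, T) = -12 + T (l(u, T) = 6*(-2) + T = -12 + T)
a(B) = 7/4 - B/4 (a(B) = 3 + (-5 - B)/4 = 3 + (-5/4 - B/4) = 7/4 - B/4)
1/a((14 + l(-2 - 1*6, -7))*(24 + 44)) = 1/(7/4 - (14 + (-12 - 7))*(24 + 44)/4) = 1/(7/4 - (14 - 19)*68/4) = 1/(7/4 - (-5)*68/4) = 1/(7/4 - ¼*(-340)) = 1/(7/4 + 85) = 1/(347/4) = 4/347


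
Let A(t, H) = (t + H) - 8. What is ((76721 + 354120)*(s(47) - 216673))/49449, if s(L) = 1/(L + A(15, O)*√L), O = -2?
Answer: -684578344335/362626 - 2154205*√47/51130266 ≈ -1.8878e+6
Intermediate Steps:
A(t, H) = -8 + H + t (A(t, H) = (H + t) - 8 = -8 + H + t)
s(L) = 1/(L + 5*√L) (s(L) = 1/(L + (-8 - 2 + 15)*√L) = 1/(L + 5*√L))
((76721 + 354120)*(s(47) - 216673))/49449 = ((76721 + 354120)*(1/(47 + 5*√47) - 216673))/49449 = (430841*(-216673 + 1/(47 + 5*√47)))*(1/49449) = (-93351611993 + 430841/(47 + 5*√47))*(1/49449) = -93351611993/49449 + 430841/(49449*(47 + 5*√47))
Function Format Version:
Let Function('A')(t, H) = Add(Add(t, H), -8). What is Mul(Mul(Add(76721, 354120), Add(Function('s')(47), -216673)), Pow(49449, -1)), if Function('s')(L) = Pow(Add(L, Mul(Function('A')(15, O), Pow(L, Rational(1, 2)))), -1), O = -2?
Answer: Add(Rational(-684578344335, 362626), Mul(Rational(-2154205, 51130266), Pow(47, Rational(1, 2)))) ≈ -1.8878e+6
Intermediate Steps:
Function('A')(t, H) = Add(-8, H, t) (Function('A')(t, H) = Add(Add(H, t), -8) = Add(-8, H, t))
Function('s')(L) = Pow(Add(L, Mul(5, Pow(L, Rational(1, 2)))), -1) (Function('s')(L) = Pow(Add(L, Mul(Add(-8, -2, 15), Pow(L, Rational(1, 2)))), -1) = Pow(Add(L, Mul(5, Pow(L, Rational(1, 2)))), -1))
Mul(Mul(Add(76721, 354120), Add(Function('s')(47), -216673)), Pow(49449, -1)) = Mul(Mul(Add(76721, 354120), Add(Pow(Add(47, Mul(5, Pow(47, Rational(1, 2)))), -1), -216673)), Pow(49449, -1)) = Mul(Mul(430841, Add(-216673, Pow(Add(47, Mul(5, Pow(47, Rational(1, 2)))), -1))), Rational(1, 49449)) = Mul(Add(-93351611993, Mul(430841, Pow(Add(47, Mul(5, Pow(47, Rational(1, 2)))), -1))), Rational(1, 49449)) = Add(Rational(-93351611993, 49449), Mul(Rational(430841, 49449), Pow(Add(47, Mul(5, Pow(47, Rational(1, 2)))), -1)))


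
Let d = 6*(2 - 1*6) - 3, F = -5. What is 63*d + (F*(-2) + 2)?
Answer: -1689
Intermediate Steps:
d = -27 (d = 6*(2 - 6) - 3 = 6*(-4) - 3 = -24 - 3 = -27)
63*d + (F*(-2) + 2) = 63*(-27) + (-5*(-2) + 2) = -1701 + (10 + 2) = -1701 + 12 = -1689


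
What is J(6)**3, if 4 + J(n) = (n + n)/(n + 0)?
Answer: -8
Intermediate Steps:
J(n) = -2 (J(n) = -4 + (n + n)/(n + 0) = -4 + (2*n)/n = -4 + 2 = -2)
J(6)**3 = (-2)**3 = -8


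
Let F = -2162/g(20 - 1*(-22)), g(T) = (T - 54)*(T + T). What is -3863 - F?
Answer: -1948033/504 ≈ -3865.1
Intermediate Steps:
g(T) = 2*T*(-54 + T) (g(T) = (-54 + T)*(2*T) = 2*T*(-54 + T))
F = 1081/504 (F = -2162*1/(2*(-54 + (20 - 1*(-22)))*(20 - 1*(-22))) = -2162*1/(2*(-54 + (20 + 22))*(20 + 22)) = -2162*1/(84*(-54 + 42)) = -2162/(2*42*(-12)) = -2162/(-1008) = -2162*(-1/1008) = 1081/504 ≈ 2.1448)
-3863 - F = -3863 - 1*1081/504 = -3863 - 1081/504 = -1948033/504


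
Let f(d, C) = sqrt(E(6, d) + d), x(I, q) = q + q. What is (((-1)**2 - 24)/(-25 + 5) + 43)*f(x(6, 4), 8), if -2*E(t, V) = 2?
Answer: 883*sqrt(7)/20 ≈ 116.81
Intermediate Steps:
E(t, V) = -1 (E(t, V) = -1/2*2 = -1)
x(I, q) = 2*q
f(d, C) = sqrt(-1 + d)
(((-1)**2 - 24)/(-25 + 5) + 43)*f(x(6, 4), 8) = (((-1)**2 - 24)/(-25 + 5) + 43)*sqrt(-1 + 2*4) = ((1 - 24)/(-20) + 43)*sqrt(-1 + 8) = (-23*(-1/20) + 43)*sqrt(7) = (23/20 + 43)*sqrt(7) = 883*sqrt(7)/20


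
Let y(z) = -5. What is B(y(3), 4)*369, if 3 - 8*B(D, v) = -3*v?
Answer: 5535/8 ≈ 691.88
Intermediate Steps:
B(D, v) = 3/8 + 3*v/8 (B(D, v) = 3/8 - (-3)*v/8 = 3/8 + 3*v/8)
B(y(3), 4)*369 = (3/8 + (3/8)*4)*369 = (3/8 + 3/2)*369 = (15/8)*369 = 5535/8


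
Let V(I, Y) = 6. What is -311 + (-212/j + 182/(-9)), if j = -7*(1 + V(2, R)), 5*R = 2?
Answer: -144161/441 ≈ -326.90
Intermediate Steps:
R = 2/5 (R = (1/5)*2 = 2/5 ≈ 0.40000)
j = -49 (j = -7*(1 + 6) = -7*7 = -49)
-311 + (-212/j + 182/(-9)) = -311 + (-212/(-49) + 182/(-9)) = -311 + (-212*(-1/49) + 182*(-1/9)) = -311 + (212/49 - 182/9) = -311 - 7010/441 = -144161/441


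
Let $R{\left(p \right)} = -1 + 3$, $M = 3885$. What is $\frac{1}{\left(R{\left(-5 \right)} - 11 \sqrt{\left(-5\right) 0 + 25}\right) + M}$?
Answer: $\frac{1}{3832} \approx 0.00026096$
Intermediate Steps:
$R{\left(p \right)} = 2$
$\frac{1}{\left(R{\left(-5 \right)} - 11 \sqrt{\left(-5\right) 0 + 25}\right) + M} = \frac{1}{\left(2 - 11 \sqrt{\left(-5\right) 0 + 25}\right) + 3885} = \frac{1}{\left(2 - 11 \sqrt{0 + 25}\right) + 3885} = \frac{1}{\left(2 - 11 \sqrt{25}\right) + 3885} = \frac{1}{\left(2 - 55\right) + 3885} = \frac{1}{-53 + 3885} = \frac{1}{3832}$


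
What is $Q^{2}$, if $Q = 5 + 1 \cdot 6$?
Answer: $121$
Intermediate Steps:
$Q = 11$ ($Q = 5 + 6 = 11$)
$Q^{2} = 11^{2} = 121$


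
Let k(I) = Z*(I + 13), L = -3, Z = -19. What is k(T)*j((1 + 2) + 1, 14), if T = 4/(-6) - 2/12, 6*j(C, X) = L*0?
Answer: 0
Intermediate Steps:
j(C, X) = 0 (j(C, X) = (-3*0)/6 = (⅙)*0 = 0)
T = -⅚ (T = 4*(-⅙) - 2*1/12 = -⅔ - ⅙ = -⅚ ≈ -0.83333)
k(I) = -247 - 19*I (k(I) = -19*(I + 13) = -19*(13 + I) = -247 - 19*I)
k(T)*j((1 + 2) + 1, 14) = (-247 - 19*(-⅚))*0 = (-247 + 95/6)*0 = -1387/6*0 = 0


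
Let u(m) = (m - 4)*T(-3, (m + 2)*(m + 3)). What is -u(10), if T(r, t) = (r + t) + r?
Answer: -900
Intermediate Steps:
T(r, t) = t + 2*r
u(m) = (-6 + (2 + m)*(3 + m))*(-4 + m) (u(m) = (m - 4)*((m + 2)*(m + 3) + 2*(-3)) = (-4 + m)*((2 + m)*(3 + m) - 6) = (-4 + m)*(-6 + (2 + m)*(3 + m)) = (-6 + (2 + m)*(3 + m))*(-4 + m))
-u(10) = -10*(-4 + 10)*(5 + 10) = -10*6*15 = -1*900 = -900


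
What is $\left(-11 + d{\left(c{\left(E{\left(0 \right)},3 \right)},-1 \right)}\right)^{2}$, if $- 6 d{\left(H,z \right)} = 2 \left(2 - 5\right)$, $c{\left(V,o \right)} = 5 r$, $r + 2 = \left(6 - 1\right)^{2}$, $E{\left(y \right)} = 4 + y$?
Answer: $100$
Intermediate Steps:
$r = 23$ ($r = -2 + \left(6 - 1\right)^{2} = -2 + 5^{2} = -2 + 25 = 23$)
$c{\left(V,o \right)} = 115$ ($c{\left(V,o \right)} = 5 \cdot 23 = 115$)
$d{\left(H,z \right)} = 1$ ($d{\left(H,z \right)} = - \frac{2 \left(2 - 5\right)}{6} = - \frac{2 \left(-3\right)}{6} = \left(- \frac{1}{6}\right) \left(-6\right) = 1$)
$\left(-11 + d{\left(c{\left(E{\left(0 \right)},3 \right)},-1 \right)}\right)^{2} = \left(-11 + 1\right)^{2} = \left(-10\right)^{2} = 100$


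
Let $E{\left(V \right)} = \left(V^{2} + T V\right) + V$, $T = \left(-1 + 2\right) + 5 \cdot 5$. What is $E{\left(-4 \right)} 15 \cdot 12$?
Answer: $-16560$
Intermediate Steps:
$T = 26$ ($T = 1 + 25 = 26$)
$E{\left(V \right)} = V^{2} + 27 V$ ($E{\left(V \right)} = \left(V^{2} + 26 V\right) + V = V^{2} + 27 V$)
$E{\left(-4 \right)} 15 \cdot 12 = - 4 \left(27 - 4\right) 15 \cdot 12 = \left(-4\right) 23 \cdot 15 \cdot 12 = \left(-92\right) 15 \cdot 12 = \left(-1380\right) 12 = -16560$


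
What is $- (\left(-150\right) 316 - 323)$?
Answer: $47723$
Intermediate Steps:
$- (\left(-150\right) 316 - 323) = - (-47400 - 323) = \left(-1\right) \left(-47723\right) = 47723$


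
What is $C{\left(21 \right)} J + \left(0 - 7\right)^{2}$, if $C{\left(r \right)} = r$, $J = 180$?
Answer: $3829$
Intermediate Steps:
$C{\left(21 \right)} J + \left(0 - 7\right)^{2} = 21 \cdot 180 + \left(0 - 7\right)^{2} = 3780 + \left(-7\right)^{2} = 3780 + 49 = 3829$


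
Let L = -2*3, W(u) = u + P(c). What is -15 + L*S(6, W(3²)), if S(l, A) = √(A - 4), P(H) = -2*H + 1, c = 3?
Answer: -15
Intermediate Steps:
P(H) = 1 - 2*H
W(u) = -5 + u (W(u) = u + (1 - 2*3) = u + (1 - 6) = u - 5 = -5 + u)
L = -6
S(l, A) = √(-4 + A)
-15 + L*S(6, W(3²)) = -15 - 6*√(-4 + (-5 + 3²)) = -15 - 6*√(-4 + (-5 + 9)) = -15 - 6*√(-4 + 4) = -15 - 6*√0 = -15 - 6*0 = -15 + 0 = -15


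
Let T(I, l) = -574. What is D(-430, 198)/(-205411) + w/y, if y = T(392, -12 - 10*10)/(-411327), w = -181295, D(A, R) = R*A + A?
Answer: -50889741476435/391714 ≈ -1.2992e+8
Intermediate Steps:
D(A, R) = A + A*R (D(A, R) = A*R + A = A + A*R)
y = 82/58761 (y = -574/(-411327) = -574*(-1/411327) = 82/58761 ≈ 0.0013955)
D(-430, 198)/(-205411) + w/y = -430*(1 + 198)/(-205411) - 181295/82/58761 = -430*199*(-1/205411) - 181295*58761/82 = -85570*(-1/205411) - 10653075495/82 = 1990/4777 - 10653075495/82 = -50889741476435/391714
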